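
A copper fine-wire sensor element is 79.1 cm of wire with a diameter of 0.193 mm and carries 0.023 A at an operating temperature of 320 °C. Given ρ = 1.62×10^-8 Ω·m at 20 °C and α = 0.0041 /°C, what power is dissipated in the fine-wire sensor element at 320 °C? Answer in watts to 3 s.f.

5.17×10^-4 W

A = π(d/2)² = π(9.6500e-05 m)² = 2.926e-08 m²
R₍20₎ = ρL/A = (1.62×10^-8)(0.791)/(2.926e-08) = 0.438 Ω
R₍320₎ = R₍20₎(1 + αΔT) = 0.438 × (1 + 0.0041×300) = 0.9768 Ω
P = I²R = (0.023)² × 0.9768 = 5.17×10^-4 W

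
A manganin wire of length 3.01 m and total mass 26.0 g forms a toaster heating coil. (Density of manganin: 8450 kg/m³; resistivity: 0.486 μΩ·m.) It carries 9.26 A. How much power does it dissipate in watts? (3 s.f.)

ρ = 0.486 μΩ·m = 4.86×10^-7 Ω·m
A = m/(density·L) = 0.026/(8450×3.01) = 1.0222e-06 m²
R = ρL/A = (4.86×10^-7)(3.01)/(1.0222e-06) = 1.431 Ω
P = I²R = (9.26)² × 1.431 = 123 W

123 W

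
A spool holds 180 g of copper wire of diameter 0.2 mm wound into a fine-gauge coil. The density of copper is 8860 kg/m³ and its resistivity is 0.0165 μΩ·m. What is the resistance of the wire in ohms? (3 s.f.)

ρ = 0.0165 μΩ·m = 1.65×10^-8 Ω·m
A = π(d/2)² = π(1.0000e-04 m)² = 3.1416e-08 m²
L = m/(density·A) = 0.18/(8860×3.1416e-08) = 646.7 m
R = ρL/A = (1.65×10^-8)(646.7)/(3.1416e-08) = 340 Ω

340 Ω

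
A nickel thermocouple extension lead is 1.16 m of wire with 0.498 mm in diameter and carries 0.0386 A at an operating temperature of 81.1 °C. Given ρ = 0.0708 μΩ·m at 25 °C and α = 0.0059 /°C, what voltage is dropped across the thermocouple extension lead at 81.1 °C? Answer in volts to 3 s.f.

0.0217 V

ρ = 0.0708 μΩ·m = 7.08×10^-8 Ω·m
A = π(d/2)² = π(2.4900e-04 m)² = 1.948e-07 m²
R₍25₎ = ρL/A = (7.08×10^-8)(1.16)/(1.948e-07) = 0.4216 Ω
R₍81.1₎ = R₍25₎(1 + αΔT) = 0.4216 × (1 + 0.0059×56.1) = 0.5612 Ω
V = IR = 0.0386 × 0.5612 = 0.0217 V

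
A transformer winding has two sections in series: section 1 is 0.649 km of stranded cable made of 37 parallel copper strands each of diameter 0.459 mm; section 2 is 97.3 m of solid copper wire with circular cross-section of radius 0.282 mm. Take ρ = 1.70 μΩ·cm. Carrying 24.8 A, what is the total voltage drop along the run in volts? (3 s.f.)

ρ = 1.70 μΩ·cm = 1.70×10^-8 Ω·m
Section 1: A_strand = π(2.2950e-04)² = 1.655e-07 m²; R₁ = ρL/(N·A_s) = (1.70×10^-8)(649)/(37×1.655e-07) = 1.802 Ω
Section 2: A = πr² = π(2.8200e-04 m)² = 2.498e-07 m²
R₂ = (1.70×10^-8)(97.3)/(2.498e-07) = 6.621 Ω
R = R₁ + R₂ = 8.423 Ω
V = IR = 24.8 × 8.423 = 209 V

209 V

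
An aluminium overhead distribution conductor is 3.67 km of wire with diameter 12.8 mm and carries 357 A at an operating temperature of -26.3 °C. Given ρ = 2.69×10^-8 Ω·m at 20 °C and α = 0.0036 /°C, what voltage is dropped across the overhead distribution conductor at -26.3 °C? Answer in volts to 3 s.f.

228 V

A = π(d/2)² = π(6.4000e-03 m)² = 1.287e-04 m²
R₍20₎ = ρL/A = (2.69×10^-8)(3670)/(1.287e-04) = 0.7672 Ω
R₍-26.3₎ = R₍20₎(1 + αΔT) = 0.7672 × (1 + 0.0036×-46.3) = 0.6393 Ω
V = IR = 357 × 0.6393 = 228 V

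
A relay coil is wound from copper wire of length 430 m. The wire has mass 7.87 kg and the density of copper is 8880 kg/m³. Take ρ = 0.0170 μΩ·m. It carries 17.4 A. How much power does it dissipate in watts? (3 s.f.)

ρ = 0.0170 μΩ·m = 1.70×10^-8 Ω·m
A = m/(density·L) = 7.87/(8880×430) = 2.0611e-06 m²
R = ρL/A = (1.70×10^-8)(430)/(2.0611e-06) = 3.547 Ω
P = I²R = (17.4)² × 3.547 = 1070 W

1070 W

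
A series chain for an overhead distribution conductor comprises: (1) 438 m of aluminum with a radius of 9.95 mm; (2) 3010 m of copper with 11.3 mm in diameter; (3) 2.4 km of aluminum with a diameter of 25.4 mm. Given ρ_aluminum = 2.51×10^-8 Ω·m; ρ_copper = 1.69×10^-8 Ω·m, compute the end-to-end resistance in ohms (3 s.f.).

0.661 Ω

Seg 1: A = πr² = π(9.9500e-03 m)² = 3.110e-04 m²
R_1 = (2.51×10^-8)(438)/(3.110e-04) = 0.03535 Ω
Seg 2: A = π(d/2)² = π(5.6500e-03 m)² = 1.003e-04 m²
R_2 = (1.69×10^-8)(3010)/(1.003e-04) = 0.5072 Ω
Seg 3: A = π(d/2)² = π(1.2700e-02 m)² = 5.067e-04 m²
R_3 = (2.51×10^-8)(2400)/(5.067e-04) = 0.1189 Ω
R_total = R_1 + R_2 + R_3 = 0.661 Ω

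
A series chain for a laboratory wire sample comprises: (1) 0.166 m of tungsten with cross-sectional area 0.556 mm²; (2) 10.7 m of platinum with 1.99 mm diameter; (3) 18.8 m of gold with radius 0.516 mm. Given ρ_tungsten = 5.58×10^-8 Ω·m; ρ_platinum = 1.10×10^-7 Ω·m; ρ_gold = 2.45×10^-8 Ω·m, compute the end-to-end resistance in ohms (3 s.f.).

Seg 1: A = 0.556 mm² = 5.560e-07 m²
R_1 = (5.58×10^-8)(0.166)/(5.560e-07) = 0.01666 Ω
Seg 2: A = π(d/2)² = π(9.9500e-04 m)² = 3.110e-06 m²
R_2 = (1.10×10^-7)(10.7)/(3.110e-06) = 0.3784 Ω
Seg 3: A = πr² = π(5.1600e-04 m)² = 8.365e-07 m²
R_3 = (2.45×10^-8)(18.8)/(8.365e-07) = 0.5506 Ω
R_total = R_1 + R_2 + R_3 = 0.946 Ω

0.946 Ω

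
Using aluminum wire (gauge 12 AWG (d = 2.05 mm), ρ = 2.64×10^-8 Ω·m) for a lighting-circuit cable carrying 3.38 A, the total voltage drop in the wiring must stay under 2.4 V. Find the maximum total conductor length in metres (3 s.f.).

88.8 m

A = π(2.05/2 mm)² = π(1.0250e-03 m)² = 3.301e-06 m²
L_max = V_max·A/(1·ρI) = (2.4)(3.301e-06)/(2.64×10^-8×3.38) = 88.8 m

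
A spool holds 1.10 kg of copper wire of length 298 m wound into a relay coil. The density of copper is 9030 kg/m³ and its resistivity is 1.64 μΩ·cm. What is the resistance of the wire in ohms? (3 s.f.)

12.0 Ω

ρ = 1.64 μΩ·cm = 1.64×10^-8 Ω·m
A = m/(density·L) = 1.1/(9030×298) = 4.0878e-07 m²
R = ρL/A = (1.64×10^-8)(298)/(4.0878e-07) = 12.0 Ω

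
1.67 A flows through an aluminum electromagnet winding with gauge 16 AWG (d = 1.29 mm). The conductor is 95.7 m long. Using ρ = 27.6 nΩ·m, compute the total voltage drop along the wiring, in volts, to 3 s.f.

ρ = 27.6 nΩ·m = 2.76×10^-8 Ω·m
A = π(1.29/2 mm)² = π(6.4500e-04 m)² = 1.307e-06 m²
R = ρL/A = (2.76×10^-8)(95.7)/(1.307e-06) = 2.021 Ω
V = IR = 1.67 × 2.021 = 3.37 V

3.37 V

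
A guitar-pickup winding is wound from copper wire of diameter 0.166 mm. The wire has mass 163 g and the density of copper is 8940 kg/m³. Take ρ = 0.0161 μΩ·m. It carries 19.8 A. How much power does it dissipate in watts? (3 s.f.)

ρ = 0.0161 μΩ·m = 1.61×10^-8 Ω·m
A = π(d/2)² = π(8.3000e-05 m)² = 2.1642e-08 m²
L = m/(density·A) = 0.163/(8940×2.1642e-08) = 842.4 m
R = ρL/A = (1.61×10^-8)(842.4)/(2.1642e-08) = 626.7 Ω
P = I²R = (19.8)² × 626.7 = 2.46×10^5 W

2.46×10^5 W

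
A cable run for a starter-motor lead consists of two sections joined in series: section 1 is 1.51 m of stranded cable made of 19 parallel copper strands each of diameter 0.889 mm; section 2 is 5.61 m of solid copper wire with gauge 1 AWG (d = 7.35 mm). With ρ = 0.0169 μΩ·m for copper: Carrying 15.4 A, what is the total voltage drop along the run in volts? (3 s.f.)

0.0677 V

ρ = 0.0169 μΩ·m = 1.69×10^-8 Ω·m
Section 1: A_strand = π(4.4450e-04)² = 6.207e-07 m²; R₁ = ρL/(N·A_s) = (1.69×10^-8)(1.51)/(19×6.207e-07) = 0.002164 Ω
Section 2: A = π(7.35/2 mm)² = π(3.6750e-03 m)² = 4.243e-05 m²
R₂ = (1.69×10^-8)(5.61)/(4.243e-05) = 0.002235 Ω
R = R₁ + R₂ = 0.004398 Ω
V = IR = 15.4 × 0.004398 = 0.0677 V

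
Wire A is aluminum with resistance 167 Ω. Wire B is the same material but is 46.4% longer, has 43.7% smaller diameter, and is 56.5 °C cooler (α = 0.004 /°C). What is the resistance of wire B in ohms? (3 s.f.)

R ∝ ρL/d² with ρ ∝ (1+αΔT), so R_B/R_A = (1 + 46.4/100) × (1 − 43.7/100)⁻² × (1 − 0.004×56.5)
= 1.464 × 3.155 × 0.774 = 3.575
R_B = 3.575 × 167 = 597 Ω

597 Ω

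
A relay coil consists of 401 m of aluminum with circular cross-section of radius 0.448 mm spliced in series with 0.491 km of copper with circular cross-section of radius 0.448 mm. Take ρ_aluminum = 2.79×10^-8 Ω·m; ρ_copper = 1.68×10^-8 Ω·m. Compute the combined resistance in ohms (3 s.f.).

Segment 1: A = πr² = π(4.4800e-04 m)² = 6.305e-07 m²
R₁ = ρL/A = (2.79×10^-8)(401)/(6.305e-07) = 17.74 Ω
R₂ = (1.68×10^-8)(491)/(6.305e-07) = 13.08 Ω
R = R₁ + R₂ = 30.8 Ω

30.8 Ω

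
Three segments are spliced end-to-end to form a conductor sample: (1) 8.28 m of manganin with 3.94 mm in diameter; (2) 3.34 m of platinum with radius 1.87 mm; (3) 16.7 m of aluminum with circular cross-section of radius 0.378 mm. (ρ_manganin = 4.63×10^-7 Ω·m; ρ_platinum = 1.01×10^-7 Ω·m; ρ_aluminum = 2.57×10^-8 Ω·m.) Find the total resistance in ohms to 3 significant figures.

1.30 Ω

Seg 1: A = π(d/2)² = π(1.9700e-03 m)² = 1.219e-05 m²
R_1 = (4.63×10^-7)(8.28)/(1.219e-05) = 0.3144 Ω
Seg 2: A = πr² = π(1.8700e-03 m)² = 1.099e-05 m²
R_2 = (1.01×10^-7)(3.34)/(1.099e-05) = 0.03071 Ω
Seg 3: A = πr² = π(3.7800e-04 m)² = 4.489e-07 m²
R_3 = (2.57×10^-8)(16.7)/(4.489e-07) = 0.9561 Ω
R_total = R_1 + R_2 + R_3 = 1.30 Ω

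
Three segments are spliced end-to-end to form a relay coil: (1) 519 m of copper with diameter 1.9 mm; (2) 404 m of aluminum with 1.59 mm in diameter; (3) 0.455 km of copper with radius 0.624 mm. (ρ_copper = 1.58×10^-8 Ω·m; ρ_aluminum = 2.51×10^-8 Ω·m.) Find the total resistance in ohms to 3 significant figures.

13.9 Ω

Seg 1: A = π(d/2)² = π(9.5000e-04 m)² = 2.835e-06 m²
R_1 = (1.58×10^-8)(519)/(2.835e-06) = 2.892 Ω
Seg 2: A = π(d/2)² = π(7.9500e-04 m)² = 1.986e-06 m²
R_2 = (2.51×10^-8)(404)/(1.986e-06) = 5.107 Ω
Seg 3: A = πr² = π(6.2400e-04 m)² = 1.223e-06 m²
R_3 = (1.58×10^-8)(455)/(1.223e-06) = 5.877 Ω
R_total = R_1 + R_2 + R_3 = 13.9 Ω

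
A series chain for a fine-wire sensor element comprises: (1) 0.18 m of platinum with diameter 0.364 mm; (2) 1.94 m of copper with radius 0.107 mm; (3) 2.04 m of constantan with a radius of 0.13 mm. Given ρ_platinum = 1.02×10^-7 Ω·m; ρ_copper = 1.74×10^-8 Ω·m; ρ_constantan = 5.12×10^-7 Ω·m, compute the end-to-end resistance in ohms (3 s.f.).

20.8 Ω

Seg 1: A = π(d/2)² = π(1.8200e-04 m)² = 1.041e-07 m²
R_1 = (1.02×10^-7)(0.18)/(1.041e-07) = 0.1764 Ω
Seg 2: A = πr² = π(1.0700e-04 m)² = 3.597e-08 m²
R_2 = (1.74×10^-8)(1.94)/(3.597e-08) = 0.9385 Ω
Seg 3: A = πr² = π(1.3000e-04 m)² = 5.309e-08 m²
R_3 = (5.12×10^-7)(2.04)/(5.309e-08) = 19.67 Ω
R_total = R_1 + R_2 + R_3 = 20.8 Ω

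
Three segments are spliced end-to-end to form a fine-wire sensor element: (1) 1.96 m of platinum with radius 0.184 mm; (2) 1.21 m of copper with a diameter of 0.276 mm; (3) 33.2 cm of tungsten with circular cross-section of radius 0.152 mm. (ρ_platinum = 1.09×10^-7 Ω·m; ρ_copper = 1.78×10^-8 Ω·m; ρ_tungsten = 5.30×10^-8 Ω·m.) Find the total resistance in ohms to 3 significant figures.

Seg 1: A = πr² = π(1.8400e-04 m)² = 1.064e-07 m²
R_1 = (1.09×10^-7)(1.96)/(1.064e-07) = 2.009 Ω
Seg 2: A = π(d/2)² = π(1.3800e-04 m)² = 5.983e-08 m²
R_2 = (1.78×10^-8)(1.21)/(5.983e-08) = 0.36 Ω
Seg 3: A = πr² = π(1.5200e-04 m)² = 7.258e-08 m²
R_3 = (5.30×10^-8)(0.332)/(7.258e-08) = 0.2424 Ω
R_total = R_1 + R_2 + R_3 = 2.61 Ω

2.61 Ω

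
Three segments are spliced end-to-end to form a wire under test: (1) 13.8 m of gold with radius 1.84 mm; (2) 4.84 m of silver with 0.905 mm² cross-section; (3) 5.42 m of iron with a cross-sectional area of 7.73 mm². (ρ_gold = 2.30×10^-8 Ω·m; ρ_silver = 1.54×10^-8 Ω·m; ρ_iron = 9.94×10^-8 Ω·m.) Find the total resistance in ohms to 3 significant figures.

Seg 1: A = πr² = π(1.8400e-03 m)² = 1.064e-05 m²
R_1 = (2.30×10^-8)(13.8)/(1.064e-05) = 0.02984 Ω
Seg 2: A = 0.905 mm² = 9.050e-07 m²
R_2 = (1.54×10^-8)(4.84)/(9.050e-07) = 0.08236 Ω
Seg 3: A = 7.73 mm² = 7.730e-06 m²
R_3 = (9.94×10^-8)(5.42)/(7.730e-06) = 0.0697 Ω
R_total = R_1 + R_2 + R_3 = 0.182 Ω

0.182 Ω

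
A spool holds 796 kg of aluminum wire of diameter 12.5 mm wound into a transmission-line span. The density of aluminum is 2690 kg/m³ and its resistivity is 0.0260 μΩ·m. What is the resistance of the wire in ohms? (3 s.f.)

0.511 Ω

ρ = 0.0260 μΩ·m = 2.60×10^-8 Ω·m
A = π(d/2)² = π(6.2500e-03 m)² = 1.2272e-04 m²
L = m/(density·A) = 796/(2690×1.2272e-04) = 2411 m
R = ρL/A = (2.60×10^-8)(2411)/(1.2272e-04) = 0.511 Ω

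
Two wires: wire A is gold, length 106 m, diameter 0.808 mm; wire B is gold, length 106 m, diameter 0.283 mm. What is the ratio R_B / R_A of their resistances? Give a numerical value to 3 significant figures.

R ∝ ρL/d², so R_B/R_A = (d_A/d_B)²
= (0.808/0.283)² = 8.15

8.15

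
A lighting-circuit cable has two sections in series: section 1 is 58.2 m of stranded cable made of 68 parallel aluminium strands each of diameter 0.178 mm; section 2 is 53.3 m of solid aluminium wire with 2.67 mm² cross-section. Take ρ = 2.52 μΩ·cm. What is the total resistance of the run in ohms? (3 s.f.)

ρ = 2.52 μΩ·cm = 2.52×10^-8 Ω·m
Section 1: A_strand = π(8.9000e-05)² = 2.488e-08 m²; R₁ = ρL/(N·A_s) = (2.52×10^-8)(58.2)/(68×2.488e-08) = 0.8667 Ω
Section 2: A = 2.67 mm² = 2.670e-06 m²
R₂ = (2.52×10^-8)(53.3)/(2.670e-06) = 0.5031 Ω
R = R₁ + R₂ = 1.37 Ω

1.37 Ω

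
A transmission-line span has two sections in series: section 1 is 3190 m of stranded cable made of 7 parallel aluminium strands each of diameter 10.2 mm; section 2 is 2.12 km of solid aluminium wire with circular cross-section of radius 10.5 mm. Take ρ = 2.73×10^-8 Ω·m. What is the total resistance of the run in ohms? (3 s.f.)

0.319 Ω

Section 1: A_strand = π(5.1000e-03)² = 8.171e-05 m²; R₁ = ρL/(N·A_s) = (2.73×10^-8)(3190)/(7×8.171e-05) = 0.1523 Ω
Section 2: A = πr² = π(1.0500e-02 m)² = 3.464e-04 m²
R₂ = (2.73×10^-8)(2120)/(3.464e-04) = 0.1671 Ω
R = R₁ + R₂ = 0.319 Ω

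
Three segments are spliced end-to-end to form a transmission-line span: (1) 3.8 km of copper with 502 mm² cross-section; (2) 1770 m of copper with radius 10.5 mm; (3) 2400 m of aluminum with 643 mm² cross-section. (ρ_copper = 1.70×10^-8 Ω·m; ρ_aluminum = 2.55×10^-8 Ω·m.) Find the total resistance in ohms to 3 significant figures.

0.311 Ω

Seg 1: A = 502 mm² = 5.020e-04 m²
R_1 = (1.70×10^-8)(3800)/(5.020e-04) = 0.1287 Ω
Seg 2: A = πr² = π(1.0500e-02 m)² = 3.464e-04 m²
R_2 = (1.70×10^-8)(1770)/(3.464e-04) = 0.08687 Ω
Seg 3: A = 643 mm² = 6.430e-04 m²
R_3 = (2.55×10^-8)(2400)/(6.430e-04) = 0.09518 Ω
R_total = R_1 + R_2 + R_3 = 0.311 Ω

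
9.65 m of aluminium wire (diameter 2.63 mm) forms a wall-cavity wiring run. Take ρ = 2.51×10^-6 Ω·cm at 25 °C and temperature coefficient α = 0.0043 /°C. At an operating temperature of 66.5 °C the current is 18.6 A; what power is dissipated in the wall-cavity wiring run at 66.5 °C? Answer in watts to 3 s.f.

ρ = 2.51×10^-6 Ω·cm = 2.51×10^-8 Ω·m
A = π(d/2)² = π(1.3150e-03 m)² = 5.433e-06 m²
R₍25₎ = ρL/A = (2.51×10^-8)(9.65)/(5.433e-06) = 0.04459 Ω
R₍66.5₎ = R₍25₎(1 + αΔT) = 0.04459 × (1 + 0.0043×41.5) = 0.05254 Ω
P = I²R = (18.6)² × 0.05254 = 18.2 W

18.2 W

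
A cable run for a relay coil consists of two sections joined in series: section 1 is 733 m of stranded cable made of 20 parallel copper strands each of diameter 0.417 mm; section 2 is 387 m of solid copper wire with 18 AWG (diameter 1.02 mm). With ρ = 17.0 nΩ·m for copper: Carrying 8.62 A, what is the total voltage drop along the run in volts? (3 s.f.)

109 V

ρ = 17.0 nΩ·m = 1.70×10^-8 Ω·m
Section 1: A_strand = π(2.0850e-04)² = 1.366e-07 m²; R₁ = ρL/(N·A_s) = (1.70×10^-8)(733)/(20×1.366e-07) = 4.562 Ω
Section 2: A = π(1.02/2 mm)² = π(5.1000e-04 m)² = 8.171e-07 m²
R₂ = (1.70×10^-8)(387)/(8.171e-07) = 8.051 Ω
R = R₁ + R₂ = 12.61 Ω
V = IR = 8.62 × 12.61 = 109 V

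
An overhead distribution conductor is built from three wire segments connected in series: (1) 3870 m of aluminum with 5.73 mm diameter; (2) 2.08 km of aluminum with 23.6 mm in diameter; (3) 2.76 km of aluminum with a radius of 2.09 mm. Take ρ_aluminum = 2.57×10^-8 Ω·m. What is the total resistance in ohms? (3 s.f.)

9.15 Ω

Seg 1: A = π(d/2)² = π(2.8650e-03 m)² = 2.579e-05 m²
R_1 = (2.57×10^-8)(3870)/(2.579e-05) = 3.857 Ω
Seg 2: A = π(d/2)² = π(1.1800e-02 m)² = 4.374e-04 m²
R_2 = (2.57×10^-8)(2080)/(4.374e-04) = 0.1222 Ω
Seg 3: A = πr² = π(2.0900e-03 m)² = 1.372e-05 m²
R_3 = (2.57×10^-8)(2760)/(1.372e-05) = 5.169 Ω
R_total = R_1 + R_2 + R_3 = 9.15 Ω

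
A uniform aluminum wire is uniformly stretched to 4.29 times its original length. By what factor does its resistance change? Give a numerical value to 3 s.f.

Volume constant ⇒ A' = A/k with k = 4.29. R' = ρ(kL)/(A/k) = k²R.
Factor = 18.4

18.4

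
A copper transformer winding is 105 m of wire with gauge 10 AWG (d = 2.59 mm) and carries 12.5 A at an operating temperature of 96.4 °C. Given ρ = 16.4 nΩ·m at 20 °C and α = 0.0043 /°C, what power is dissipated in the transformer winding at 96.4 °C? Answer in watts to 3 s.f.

ρ = 16.4 nΩ·m = 1.64×10^-8 Ω·m
A = π(2.59/2 mm)² = π(1.2950e-03 m)² = 5.269e-06 m²
R₍20₎ = ρL/A = (1.64×10^-8)(105)/(5.269e-06) = 0.3268 Ω
R₍96.4₎ = R₍20₎(1 + αΔT) = 0.3268 × (1 + 0.0043×76.4) = 0.4342 Ω
P = I²R = (12.5)² × 0.4342 = 67.8 W

67.8 W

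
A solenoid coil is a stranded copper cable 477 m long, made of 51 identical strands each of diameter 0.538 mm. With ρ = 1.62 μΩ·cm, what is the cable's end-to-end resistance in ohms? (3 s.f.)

0.667 Ω

ρ = 1.62 μΩ·cm = 1.62×10^-8 Ω·m
A_strand = π(2.6900e-04 m)² = 2.273e-07 m²
R_strand = ρL/A = (1.62×10^-8)(477)/(2.273e-07) = 33.99 Ω
R_total = R_strand/N = 33.99/51 = 0.667 Ω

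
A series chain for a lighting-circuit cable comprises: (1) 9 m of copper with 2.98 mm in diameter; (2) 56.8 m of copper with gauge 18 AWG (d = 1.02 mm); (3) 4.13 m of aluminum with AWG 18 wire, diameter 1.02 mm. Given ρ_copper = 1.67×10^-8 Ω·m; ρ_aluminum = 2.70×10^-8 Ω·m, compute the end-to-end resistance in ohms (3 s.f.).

Seg 1: A = π(d/2)² = π(1.4900e-03 m)² = 6.975e-06 m²
R_1 = (1.67×10^-8)(9)/(6.975e-06) = 0.02155 Ω
Seg 2: A = π(1.02/2 mm)² = π(5.1000e-04 m)² = 8.171e-07 m²
R_2 = (1.67×10^-8)(56.8)/(8.171e-07) = 1.161 Ω
Seg 3: A = π(1.02/2 mm)² = π(5.1000e-04 m)² = 8.171e-07 m²
R_3 = (2.70×10^-8)(4.13)/(8.171e-07) = 0.1365 Ω
R_total = R_1 + R_2 + R_3 = 1.32 Ω

1.32 Ω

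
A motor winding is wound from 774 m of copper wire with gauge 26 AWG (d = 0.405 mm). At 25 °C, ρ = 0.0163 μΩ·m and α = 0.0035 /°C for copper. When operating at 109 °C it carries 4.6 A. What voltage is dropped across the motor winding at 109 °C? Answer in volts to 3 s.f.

583 V

ρ = 0.0163 μΩ·m = 1.63×10^-8 Ω·m
A = π(0.405/2 mm)² = π(2.0250e-04 m)² = 1.288e-07 m²
R₍25₎ = ρL/A = (1.63×10^-8)(774)/(1.288e-07) = 97.93 Ω
R₍109₎ = R₍25₎(1 + αΔT) = 97.93 × (1 + 0.0035×84) = 126.7 Ω
V = IR = 4.6 × 126.7 = 583 V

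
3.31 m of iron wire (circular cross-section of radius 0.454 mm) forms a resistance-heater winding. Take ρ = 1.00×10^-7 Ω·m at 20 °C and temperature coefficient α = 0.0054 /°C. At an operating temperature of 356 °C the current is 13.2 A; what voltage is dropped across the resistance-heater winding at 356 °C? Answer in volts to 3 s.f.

A = πr² = π(4.5400e-04 m)² = 6.475e-07 m²
R₍20₎ = ρL/A = (1.00×10^-7)(3.31)/(6.475e-07) = 0.5112 Ω
R₍356₎ = R₍20₎(1 + αΔT) = 0.5112 × (1 + 0.0054×336) = 1.439 Ω
V = IR = 13.2 × 1.439 = 19.0 V

19.0 V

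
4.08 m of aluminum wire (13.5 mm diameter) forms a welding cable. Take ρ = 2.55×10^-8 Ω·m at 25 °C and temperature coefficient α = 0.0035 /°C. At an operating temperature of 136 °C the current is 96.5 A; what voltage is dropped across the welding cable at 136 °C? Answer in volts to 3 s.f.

0.0974 V

A = π(d/2)² = π(6.7500e-03 m)² = 1.431e-04 m²
R₍25₎ = ρL/A = (2.55×10^-8)(4.08)/(1.431e-04) = 7.268×10^-4 Ω
R₍136₎ = R₍25₎(1 + αΔT) = 7.268×10^-4 × (1 + 0.0035×111) = 0.001009 Ω
V = IR = 96.5 × 0.001009 = 0.0974 V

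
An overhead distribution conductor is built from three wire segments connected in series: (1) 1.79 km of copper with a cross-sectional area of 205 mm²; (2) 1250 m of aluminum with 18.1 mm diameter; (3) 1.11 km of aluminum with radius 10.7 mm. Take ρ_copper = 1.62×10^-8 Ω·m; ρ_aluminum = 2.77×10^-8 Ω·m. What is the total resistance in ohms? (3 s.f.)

Seg 1: A = 205 mm² = 2.050e-04 m²
R_1 = (1.62×10^-8)(1790)/(2.050e-04) = 0.1415 Ω
Seg 2: A = π(d/2)² = π(9.0500e-03 m)² = 2.573e-04 m²
R_2 = (2.77×10^-8)(1250)/(2.573e-04) = 0.1346 Ω
Seg 3: A = πr² = π(1.0700e-02 m)² = 3.597e-04 m²
R_3 = (2.77×10^-8)(1110)/(3.597e-04) = 0.08548 Ω
R_total = R_1 + R_2 + R_3 = 0.362 Ω

0.362 Ω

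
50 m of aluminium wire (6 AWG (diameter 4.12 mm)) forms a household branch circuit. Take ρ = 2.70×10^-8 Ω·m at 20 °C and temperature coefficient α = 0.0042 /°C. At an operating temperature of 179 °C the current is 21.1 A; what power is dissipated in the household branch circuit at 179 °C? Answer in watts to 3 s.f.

A = π(4.12/2 mm)² = π(2.0600e-03 m)² = 1.333e-05 m²
R₍20₎ = ρL/A = (2.70×10^-8)(50)/(1.333e-05) = 0.1013 Ω
R₍179₎ = R₍20₎(1 + αΔT) = 0.1013 × (1 + 0.0042×159) = 0.1689 Ω
P = I²R = (21.1)² × 0.1689 = 75.2 W

75.2 W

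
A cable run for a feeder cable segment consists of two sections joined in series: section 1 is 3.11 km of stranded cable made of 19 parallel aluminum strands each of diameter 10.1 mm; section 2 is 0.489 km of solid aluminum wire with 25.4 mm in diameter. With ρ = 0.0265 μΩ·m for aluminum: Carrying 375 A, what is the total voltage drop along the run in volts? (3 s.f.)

29.9 V

ρ = 0.0265 μΩ·m = 2.65×10^-8 Ω·m
Section 1: A_strand = π(5.0500e-03)² = 8.012e-05 m²; R₁ = ρL/(N·A_s) = (2.65×10^-8)(3110)/(19×8.012e-05) = 0.05414 Ω
Section 2: A = π(d/2)² = π(1.2700e-02 m)² = 5.067e-04 m²
R₂ = (2.65×10^-8)(489)/(5.067e-04) = 0.02557 Ω
R = R₁ + R₂ = 0.07971 Ω
V = IR = 375 × 0.07971 = 29.9 V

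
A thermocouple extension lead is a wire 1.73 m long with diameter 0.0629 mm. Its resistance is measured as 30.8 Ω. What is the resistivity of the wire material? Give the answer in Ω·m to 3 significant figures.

5.53×10^-8 Ω·m

A = π(d/2)² = π(3.1450e-05 m)² = 3.107e-09 m²
ρ = RA/L = (30.8)(3.107e-09)/(1.73) = 5.53×10^-8 Ω·m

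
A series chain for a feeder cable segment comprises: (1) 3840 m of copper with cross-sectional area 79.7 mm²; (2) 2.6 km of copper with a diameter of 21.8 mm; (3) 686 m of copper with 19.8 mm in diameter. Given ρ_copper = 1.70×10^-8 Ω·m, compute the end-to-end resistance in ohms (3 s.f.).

0.975 Ω

Seg 1: A = 79.7 mm² = 7.970e-05 m²
R_1 = (1.70×10^-8)(3840)/(7.970e-05) = 0.8191 Ω
Seg 2: A = π(d/2)² = π(1.0900e-02 m)² = 3.733e-04 m²
R_2 = (1.70×10^-8)(2600)/(3.733e-04) = 0.1184 Ω
Seg 3: A = π(d/2)² = π(9.9000e-03 m)² = 3.079e-04 m²
R_3 = (1.70×10^-8)(686)/(3.079e-04) = 0.03788 Ω
R_total = R_1 + R_2 + R_3 = 0.975 Ω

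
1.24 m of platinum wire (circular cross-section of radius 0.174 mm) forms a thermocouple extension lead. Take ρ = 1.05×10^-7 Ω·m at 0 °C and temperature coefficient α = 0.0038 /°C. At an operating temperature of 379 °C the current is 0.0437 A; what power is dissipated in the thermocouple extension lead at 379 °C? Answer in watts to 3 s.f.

A = πr² = π(1.7400e-04 m)² = 9.511e-08 m²
R₍0₎ = ρL/A = (1.05×10^-7)(1.24)/(9.511e-08) = 1.369 Ω
R₍379₎ = R₍0₎(1 + αΔT) = 1.369 × (1 + 0.0038×379) = 3.34 Ω
P = I²R = (0.0437)² × 3.34 = 0.00638 W

0.00638 W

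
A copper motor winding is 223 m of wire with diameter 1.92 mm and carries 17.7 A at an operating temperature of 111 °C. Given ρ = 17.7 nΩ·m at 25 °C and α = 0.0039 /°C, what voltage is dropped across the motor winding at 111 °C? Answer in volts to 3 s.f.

ρ = 17.7 nΩ·m = 1.77×10^-8 Ω·m
A = π(d/2)² = π(9.6000e-04 m)² = 2.895e-06 m²
R₍25₎ = ρL/A = (1.77×10^-8)(223)/(2.895e-06) = 1.363 Ω
R₍111₎ = R₍25₎(1 + αΔT) = 1.363 × (1 + 0.0039×86) = 1.821 Ω
V = IR = 17.7 × 1.821 = 32.2 V

32.2 V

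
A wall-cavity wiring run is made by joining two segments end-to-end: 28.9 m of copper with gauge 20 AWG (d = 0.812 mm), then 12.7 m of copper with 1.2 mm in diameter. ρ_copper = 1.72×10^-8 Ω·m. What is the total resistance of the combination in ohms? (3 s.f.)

1.15 Ω

Segment 1: A = π(0.812/2 mm)² = π(4.0600e-04 m)² = 5.178e-07 m²
R₁ = ρL/A = (1.72×10^-8)(28.9)/(5.178e-07) = 0.9599 Ω
Segment 2: A = π(d/2)² = π(6.0000e-04 m)² = 1.131e-06 m²
R₂ = (1.72×10^-8)(12.7)/(1.131e-06) = 0.1931 Ω
R = R₁ + R₂ = 1.15 Ω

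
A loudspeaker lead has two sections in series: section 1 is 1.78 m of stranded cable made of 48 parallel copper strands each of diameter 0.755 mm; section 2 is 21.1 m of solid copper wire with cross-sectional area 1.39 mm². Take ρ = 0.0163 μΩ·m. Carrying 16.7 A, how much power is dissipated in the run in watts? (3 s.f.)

ρ = 0.0163 μΩ·m = 1.63×10^-8 Ω·m
Section 1: A_strand = π(3.7750e-04)² = 4.477e-07 m²; R₁ = ρL/(N·A_s) = (1.63×10^-8)(1.78)/(48×4.477e-07) = 0.00135 Ω
Section 2: A = 1.39 mm² = 1.390e-06 m²
R₂ = (1.63×10^-8)(21.1)/(1.390e-06) = 0.2474 Ω
R = R₁ + R₂ = 0.2488 Ω
P = I²R = (16.7)² × 0.2488 = 69.4 W

69.4 W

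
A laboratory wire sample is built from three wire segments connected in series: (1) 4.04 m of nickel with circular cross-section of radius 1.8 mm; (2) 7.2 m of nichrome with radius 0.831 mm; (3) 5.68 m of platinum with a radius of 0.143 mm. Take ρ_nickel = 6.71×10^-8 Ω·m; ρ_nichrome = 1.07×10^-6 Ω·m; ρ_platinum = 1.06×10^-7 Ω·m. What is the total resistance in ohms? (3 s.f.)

12.9 Ω

Seg 1: A = πr² = π(1.8000e-03 m)² = 1.018e-05 m²
R_1 = (6.71×10^-8)(4.04)/(1.018e-05) = 0.02663 Ω
Seg 2: A = πr² = π(8.3100e-04 m)² = 2.169e-06 m²
R_2 = (1.07×10^-6)(7.2)/(2.169e-06) = 3.551 Ω
Seg 3: A = πr² = π(1.4300e-04 m)² = 6.424e-08 m²
R_3 = (1.06×10^-7)(5.68)/(6.424e-08) = 9.372 Ω
R_total = R_1 + R_2 + R_3 = 12.9 Ω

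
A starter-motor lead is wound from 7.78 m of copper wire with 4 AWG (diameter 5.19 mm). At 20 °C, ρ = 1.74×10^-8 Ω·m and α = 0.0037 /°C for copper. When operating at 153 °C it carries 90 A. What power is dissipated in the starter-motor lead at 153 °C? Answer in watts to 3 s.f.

77.3 W

A = π(5.19/2 mm)² = π(2.5950e-03 m)² = 2.116e-05 m²
R₍20₎ = ρL/A = (1.74×10^-8)(7.78)/(2.116e-05) = 0.006399 Ω
R₍153₎ = R₍20₎(1 + αΔT) = 0.006399 × (1 + 0.0037×133) = 0.009548 Ω
P = I²R = (90)² × 0.009548 = 77.3 W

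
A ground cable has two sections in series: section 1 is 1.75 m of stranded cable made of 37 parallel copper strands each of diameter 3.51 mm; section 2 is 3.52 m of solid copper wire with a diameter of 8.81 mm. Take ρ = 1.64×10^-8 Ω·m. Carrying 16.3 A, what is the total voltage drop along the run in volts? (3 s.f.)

Section 1: A_strand = π(1.7550e-03)² = 9.676e-06 m²; R₁ = ρL/(N·A_s) = (1.64×10^-8)(1.75)/(37×9.676e-06) = 8.016×10^-5 Ω
Section 2: A = π(d/2)² = π(4.4050e-03 m)² = 6.096e-05 m²
R₂ = (1.64×10^-8)(3.52)/(6.096e-05) = 9.470×10^-4 Ω
R = R₁ + R₂ = 0.001027 Ω
V = IR = 16.3 × 0.001027 = 0.0167 V

0.0167 V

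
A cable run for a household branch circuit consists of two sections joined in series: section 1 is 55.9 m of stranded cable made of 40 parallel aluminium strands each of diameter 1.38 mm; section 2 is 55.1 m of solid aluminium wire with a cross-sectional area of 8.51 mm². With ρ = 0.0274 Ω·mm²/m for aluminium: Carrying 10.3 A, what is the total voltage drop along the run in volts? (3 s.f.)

2.09 V

ρ = 0.0274 Ω·mm²/m = 2.74×10^-8 Ω·m
Section 1: A_strand = π(6.9000e-04)² = 1.496e-06 m²; R₁ = ρL/(N·A_s) = (2.74×10^-8)(55.9)/(40×1.496e-06) = 0.0256 Ω
Section 2: A = 8.51 mm² = 8.510e-06 m²
R₂ = (2.74×10^-8)(55.1)/(8.510e-06) = 0.1774 Ω
R = R₁ + R₂ = 0.203 Ω
V = IR = 10.3 × 0.203 = 2.09 V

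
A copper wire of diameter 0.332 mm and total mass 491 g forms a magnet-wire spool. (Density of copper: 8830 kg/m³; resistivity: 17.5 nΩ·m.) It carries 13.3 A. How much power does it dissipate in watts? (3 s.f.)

ρ = 17.5 nΩ·m = 1.75×10^-8 Ω·m
A = π(d/2)² = π(1.6600e-04 m)² = 8.6570e-08 m²
L = m/(density·A) = 0.491/(8830×8.6570e-08) = 642.3 m
R = ρL/A = (1.75×10^-8)(642.3)/(8.6570e-08) = 129.8 Ω
P = I²R = (13.3)² × 129.8 = 23000 W

23000 W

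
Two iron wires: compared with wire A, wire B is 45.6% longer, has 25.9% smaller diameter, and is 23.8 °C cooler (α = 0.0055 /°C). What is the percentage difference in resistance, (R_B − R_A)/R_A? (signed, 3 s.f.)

R ∝ ρL/d² with ρ ∝ (1+αΔT), so R_B/R_A = (1 + 45.6/100) × (1 − 25.9/100)⁻² × (1 − 0.0055×23.8)
= 1.456 × 1.821 × 0.8691 = 2.305
(R_B − R_A)/R_A = 2.305 − 1 = 130%

130%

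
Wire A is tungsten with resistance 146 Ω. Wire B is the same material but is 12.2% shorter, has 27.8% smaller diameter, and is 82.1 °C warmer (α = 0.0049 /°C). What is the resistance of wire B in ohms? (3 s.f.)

R ∝ ρL/d² with ρ ∝ (1+αΔT), so R_B/R_A = (1 − 12.2/100) × (1 − 27.8/100)⁻² × (1 + 0.0049×82.1)
= 0.878 × 1.918 × 1.402 = 2.362
R_B = 2.362 × 146 = 345 Ω

345 Ω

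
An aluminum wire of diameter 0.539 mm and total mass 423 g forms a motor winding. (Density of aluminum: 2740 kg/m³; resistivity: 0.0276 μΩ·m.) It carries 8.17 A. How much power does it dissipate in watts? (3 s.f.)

ρ = 0.0276 μΩ·m = 2.76×10^-8 Ω·m
A = π(d/2)² = π(2.6950e-04 m)² = 2.2817e-07 m²
L = m/(density·A) = 0.423/(2740×2.2817e-07) = 676.6 m
R = ρL/A = (2.76×10^-8)(676.6)/(2.2817e-07) = 81.84 Ω
P = I²R = (8.17)² × 81.84 = 5460 W

5460 W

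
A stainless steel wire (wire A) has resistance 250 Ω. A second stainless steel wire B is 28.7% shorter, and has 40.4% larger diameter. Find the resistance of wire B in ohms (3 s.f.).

R ∝ L/d², so R_B/R_A = (1 − 28.7/100) × (1 + 40.4/100)⁻²
= 0.713 × 0.5073 = 0.3617
R_B = 0.3617 × 250 = 90.4 Ω

90.4 Ω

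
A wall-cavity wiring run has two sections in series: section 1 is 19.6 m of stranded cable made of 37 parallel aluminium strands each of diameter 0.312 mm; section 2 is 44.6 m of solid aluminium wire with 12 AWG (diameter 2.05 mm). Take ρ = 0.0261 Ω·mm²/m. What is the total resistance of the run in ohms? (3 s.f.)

ρ = 0.0261 Ω·mm²/m = 2.61×10^-8 Ω·m
Section 1: A_strand = π(1.5600e-04)² = 7.645e-08 m²; R₁ = ρL/(N·A_s) = (2.61×10^-8)(19.6)/(37×7.645e-08) = 0.1808 Ω
Section 2: A = π(2.05/2 mm)² = π(1.0250e-03 m)² = 3.301e-06 m²
R₂ = (2.61×10^-8)(44.6)/(3.301e-06) = 0.3527 Ω
R = R₁ + R₂ = 0.534 Ω

0.534 Ω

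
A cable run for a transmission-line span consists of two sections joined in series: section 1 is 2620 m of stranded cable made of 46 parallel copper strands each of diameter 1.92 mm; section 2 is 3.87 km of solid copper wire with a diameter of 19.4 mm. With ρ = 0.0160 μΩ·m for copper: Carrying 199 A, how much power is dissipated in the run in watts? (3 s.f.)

ρ = 0.0160 μΩ·m = 1.60×10^-8 Ω·m
Section 1: A_strand = π(9.6000e-04)² = 2.895e-06 m²; R₁ = ρL/(N·A_s) = (1.60×10^-8)(2620)/(46×2.895e-06) = 0.3148 Ω
Section 2: A = π(d/2)² = π(9.7000e-03 m)² = 2.956e-04 m²
R₂ = (1.60×10^-8)(3870)/(2.956e-04) = 0.2095 Ω
R = R₁ + R₂ = 0.5242 Ω
P = I²R = (199)² × 0.5242 = 20800 W

20800 W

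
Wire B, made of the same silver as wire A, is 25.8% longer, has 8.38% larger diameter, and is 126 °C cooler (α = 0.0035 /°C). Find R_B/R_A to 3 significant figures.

0.599

R ∝ ρL/d² with ρ ∝ (1+αΔT), so R_B/R_A = (1 + 25.8/100) × (1 + 8.38/100)⁻² × (1 − 0.0035×126)
= 1.258 × 0.8513 × 0.559 = 0.599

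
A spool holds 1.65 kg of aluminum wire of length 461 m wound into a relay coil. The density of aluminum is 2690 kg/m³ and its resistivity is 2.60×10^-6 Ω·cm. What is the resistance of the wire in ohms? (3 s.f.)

ρ = 2.60×10^-6 Ω·cm = 2.60×10^-8 Ω·m
A = m/(density·L) = 1.65/(2690×461) = 1.3305e-06 m²
R = ρL/A = (2.60×10^-8)(461)/(1.3305e-06) = 9.01 Ω

9.01 Ω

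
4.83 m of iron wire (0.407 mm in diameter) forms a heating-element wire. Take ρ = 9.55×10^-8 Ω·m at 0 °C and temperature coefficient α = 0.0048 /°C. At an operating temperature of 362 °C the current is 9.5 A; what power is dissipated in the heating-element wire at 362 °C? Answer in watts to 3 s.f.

876 W

A = π(d/2)² = π(2.0350e-04 m)² = 1.301e-07 m²
R₍0₎ = ρL/A = (9.55×10^-8)(4.83)/(1.301e-07) = 3.545 Ω
R₍362₎ = R₍0₎(1 + αΔT) = 3.545 × (1 + 0.0048×362) = 9.706 Ω
P = I²R = (9.5)² × 9.706 = 876 W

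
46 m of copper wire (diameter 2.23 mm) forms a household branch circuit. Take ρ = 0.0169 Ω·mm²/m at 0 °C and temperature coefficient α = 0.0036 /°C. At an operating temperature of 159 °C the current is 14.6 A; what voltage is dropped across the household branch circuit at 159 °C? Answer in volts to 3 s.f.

ρ = 0.0169 Ω·mm²/m = 1.69×10^-8 Ω·m
A = π(d/2)² = π(1.1150e-03 m)² = 3.906e-06 m²
R₍0₎ = ρL/A = (1.69×10^-8)(46)/(3.906e-06) = 0.199 Ω
R₍159₎ = R₍0₎(1 + αΔT) = 0.199 × (1 + 0.0036×159) = 0.313 Ω
V = IR = 14.6 × 0.313 = 4.57 V

4.57 V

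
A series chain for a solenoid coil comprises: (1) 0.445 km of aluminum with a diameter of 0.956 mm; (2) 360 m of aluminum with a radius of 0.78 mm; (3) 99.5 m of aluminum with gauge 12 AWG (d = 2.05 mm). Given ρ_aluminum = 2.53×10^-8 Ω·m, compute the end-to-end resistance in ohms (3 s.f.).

Seg 1: A = π(d/2)² = π(4.7800e-04 m)² = 7.178e-07 m²
R_1 = (2.53×10^-8)(445)/(7.178e-07) = 15.68 Ω
Seg 2: A = πr² = π(7.8000e-04 m)² = 1.911e-06 m²
R_2 = (2.53×10^-8)(360)/(1.911e-06) = 4.765 Ω
Seg 3: A = π(2.05/2 mm)² = π(1.0250e-03 m)² = 3.301e-06 m²
R_3 = (2.53×10^-8)(99.5)/(3.301e-06) = 0.7627 Ω
R_total = R_1 + R_2 + R_3 = 21.2 Ω

21.2 Ω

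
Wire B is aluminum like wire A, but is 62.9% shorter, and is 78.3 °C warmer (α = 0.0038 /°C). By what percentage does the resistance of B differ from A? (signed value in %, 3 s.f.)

-51.9%

R ∝ ρL/d² with ρ ∝ (1+αΔT), so R_B/R_A = (1 − 62.9/100) × (1 + 0.0038×78.3)
= 0.371 × 1.298 = 0.4814
(R_B − R_A)/R_A = 0.4814 − 1 = -51.9%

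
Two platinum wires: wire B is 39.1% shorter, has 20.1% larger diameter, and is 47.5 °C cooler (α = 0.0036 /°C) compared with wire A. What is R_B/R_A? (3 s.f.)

R ∝ ρL/d² with ρ ∝ (1+αΔT), so R_B/R_A = (1 − 39.1/100) × (1 + 20.1/100)⁻² × (1 − 0.0036×47.5)
= 0.609 × 0.6933 × 0.829 = 0.350

0.350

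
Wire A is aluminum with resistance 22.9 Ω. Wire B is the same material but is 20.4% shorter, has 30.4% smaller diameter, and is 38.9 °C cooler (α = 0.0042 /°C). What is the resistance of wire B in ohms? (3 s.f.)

31.5 Ω

R ∝ ρL/d² with ρ ∝ (1+αΔT), so R_B/R_A = (1 − 20.4/100) × (1 − 30.4/100)⁻² × (1 − 0.0042×38.9)
= 0.796 × 2.064 × 0.8366 = 1.375
R_B = 1.375 × 22.9 = 31.5 Ω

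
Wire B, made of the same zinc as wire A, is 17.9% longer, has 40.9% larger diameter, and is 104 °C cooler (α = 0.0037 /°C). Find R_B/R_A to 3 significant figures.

0.365

R ∝ ρL/d² with ρ ∝ (1+αΔT), so R_B/R_A = (1 + 17.9/100) × (1 + 40.9/100)⁻² × (1 − 0.0037×104)
= 1.179 × 0.5037 × 0.6152 = 0.365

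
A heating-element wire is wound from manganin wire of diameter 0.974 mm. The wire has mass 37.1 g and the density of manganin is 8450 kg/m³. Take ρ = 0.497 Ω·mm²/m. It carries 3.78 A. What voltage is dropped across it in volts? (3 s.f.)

14.9 V

ρ = 0.497 Ω·mm²/m = 4.97×10^-7 Ω·m
A = π(d/2)² = π(4.8700e-04 m)² = 7.4509e-07 m²
L = m/(density·A) = 0.0371/(8450×7.4509e-07) = 5.893 m
R = ρL/A = (4.97×10^-7)(5.893)/(7.4509e-07) = 3.931 Ω
V = IR = 3.78 × 3.931 = 14.9 V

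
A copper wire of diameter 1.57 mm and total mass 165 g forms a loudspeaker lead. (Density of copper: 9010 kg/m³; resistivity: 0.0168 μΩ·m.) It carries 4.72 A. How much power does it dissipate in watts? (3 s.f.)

ρ = 0.0168 μΩ·m = 1.68×10^-8 Ω·m
A = π(d/2)² = π(7.8500e-04 m)² = 1.9359e-06 m²
L = m/(density·A) = 0.165/(9010×1.9359e-06) = 9.46 m
R = ρL/A = (1.68×10^-8)(9.46)/(1.9359e-06) = 0.08209 Ω
P = I²R = (4.72)² × 0.08209 = 1.83 W

1.83 W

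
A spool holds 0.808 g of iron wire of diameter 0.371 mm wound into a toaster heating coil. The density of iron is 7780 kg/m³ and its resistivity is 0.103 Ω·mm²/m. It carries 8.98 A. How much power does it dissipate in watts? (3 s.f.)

ρ = 0.103 Ω·mm²/m = 1.03×10^-7 Ω·m
A = π(d/2)² = π(1.8550e-04 m)² = 1.0810e-07 m²
L = m/(density·A) = 8.080×10^-4/(7780×1.0810e-07) = 0.9607 m
R = ρL/A = (1.03×10^-7)(0.9607)/(1.0810e-07) = 0.9154 Ω
P = I²R = (8.98)² × 0.9154 = 73.8 W

73.8 W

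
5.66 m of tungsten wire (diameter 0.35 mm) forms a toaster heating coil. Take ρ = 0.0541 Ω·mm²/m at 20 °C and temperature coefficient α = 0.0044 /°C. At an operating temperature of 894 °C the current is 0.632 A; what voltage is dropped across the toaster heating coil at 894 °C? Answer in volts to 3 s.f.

ρ = 0.0541 Ω·mm²/m = 5.41×10^-8 Ω·m
A = π(d/2)² = π(1.7500e-04 m)² = 9.621e-08 m²
R₍20₎ = ρL/A = (5.41×10^-8)(5.66)/(9.621e-08) = 3.183 Ω
R₍894₎ = R₍20₎(1 + αΔT) = 3.183 × (1 + 0.0044×874) = 15.42 Ω
V = IR = 0.632 × 15.42 = 9.75 V

9.75 V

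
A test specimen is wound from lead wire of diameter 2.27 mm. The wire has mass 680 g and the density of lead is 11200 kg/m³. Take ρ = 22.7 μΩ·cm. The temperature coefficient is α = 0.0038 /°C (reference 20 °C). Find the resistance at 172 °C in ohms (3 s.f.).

1.33 Ω

ρ = 22.7 μΩ·cm = 2.27×10^-7 Ω·m
A = π(d/2)² = π(1.1350e-03 m)² = 4.0471e-06 m²
L = m/(density·A) = 0.68/(11200×4.0471e-06) = 15 m
R = ρL/A = (2.27×10^-7)(15)/(4.0471e-06) = 0.8415 Ω
R(172 °C) = 0.8415 × (1 + 0.0038×152) = 1.33 Ω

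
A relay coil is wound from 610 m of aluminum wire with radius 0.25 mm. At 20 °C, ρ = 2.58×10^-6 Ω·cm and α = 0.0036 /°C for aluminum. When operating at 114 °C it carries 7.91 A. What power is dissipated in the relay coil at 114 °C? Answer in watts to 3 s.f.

6710 W

ρ = 2.58×10^-6 Ω·cm = 2.58×10^-8 Ω·m
A = πr² = π(2.5000e-04 m)² = 1.963e-07 m²
R₍20₎ = ρL/A = (2.58×10^-8)(610)/(1.963e-07) = 80.15 Ω
R₍114₎ = R₍20₎(1 + αΔT) = 80.15 × (1 + 0.0036×94) = 107.3 Ω
P = I²R = (7.91)² × 107.3 = 6710 W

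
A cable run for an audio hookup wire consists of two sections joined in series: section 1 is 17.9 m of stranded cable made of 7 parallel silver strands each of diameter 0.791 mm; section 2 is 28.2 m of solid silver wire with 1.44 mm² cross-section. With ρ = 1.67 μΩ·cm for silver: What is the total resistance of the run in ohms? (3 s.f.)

ρ = 1.67 μΩ·cm = 1.67×10^-8 Ω·m
Section 1: A_strand = π(3.9550e-04)² = 4.914e-07 m²; R₁ = ρL/(N·A_s) = (1.67×10^-8)(17.9)/(7×4.914e-07) = 0.0869 Ω
Section 2: A = 1.44 mm² = 1.440e-06 m²
R₂ = (1.67×10^-8)(28.2)/(1.440e-06) = 0.327 Ω
R = R₁ + R₂ = 0.414 Ω

0.414 Ω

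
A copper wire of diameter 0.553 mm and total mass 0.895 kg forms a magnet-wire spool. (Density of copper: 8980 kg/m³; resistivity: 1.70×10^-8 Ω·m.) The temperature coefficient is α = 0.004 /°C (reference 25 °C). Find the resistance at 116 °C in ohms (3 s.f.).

40.1 Ω

A = π(d/2)² = π(2.7650e-04 m)² = 2.4018e-07 m²
L = m/(density·A) = 0.895/(8980×2.4018e-07) = 415 m
R = ρL/A = (1.70×10^-8)(415)/(2.4018e-07) = 29.37 Ω
R(116 °C) = 29.37 × (1 + 0.004×91) = 40.1 Ω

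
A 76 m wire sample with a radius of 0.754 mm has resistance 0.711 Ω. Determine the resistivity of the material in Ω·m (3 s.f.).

A = πr² = π(7.5400e-04 m)² = 1.786e-06 m²
ρ = RA/L = (0.711)(1.786e-06)/(76) = 1.67×10^-8 Ω·m

1.67×10^-8 Ω·m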